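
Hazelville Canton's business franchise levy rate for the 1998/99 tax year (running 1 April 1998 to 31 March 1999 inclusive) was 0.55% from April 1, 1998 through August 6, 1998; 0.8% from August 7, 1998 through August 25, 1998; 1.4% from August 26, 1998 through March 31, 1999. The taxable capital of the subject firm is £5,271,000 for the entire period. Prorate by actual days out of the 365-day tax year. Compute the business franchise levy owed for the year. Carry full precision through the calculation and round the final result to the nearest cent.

April 1 – August 6, 1998: 128 days at 0.55% → £5,271,000 × 0.55% × 128/365 = £10,166.5315
August 7 – August 25, 1998: 19 days at 0.8% → £5,271,000 × 0.8% × 19/365 = £2,195.0466
August 26, 1998 – March 31, 1999: 218 days at 1.4% → £5,271,000 × 1.4% × 218/365 = £44,074.2247
Total = £56,435.8027

£56,435.80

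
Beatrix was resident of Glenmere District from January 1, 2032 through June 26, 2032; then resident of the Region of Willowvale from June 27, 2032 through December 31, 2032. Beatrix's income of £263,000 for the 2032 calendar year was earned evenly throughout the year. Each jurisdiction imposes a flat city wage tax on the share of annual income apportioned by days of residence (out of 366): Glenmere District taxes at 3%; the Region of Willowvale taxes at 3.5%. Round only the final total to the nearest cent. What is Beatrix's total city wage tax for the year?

£8,565.46

Glenmere District, January 1 – June 26, 2032: 178 days → £263,000 × 3% × 178/366 = £3,837.2131
The Region of Willowvale, June 27 – December 31, 2032: 188 days → £263,000 × 3.5% × 188/366 = £4,728.2514
Total = £8,565.4645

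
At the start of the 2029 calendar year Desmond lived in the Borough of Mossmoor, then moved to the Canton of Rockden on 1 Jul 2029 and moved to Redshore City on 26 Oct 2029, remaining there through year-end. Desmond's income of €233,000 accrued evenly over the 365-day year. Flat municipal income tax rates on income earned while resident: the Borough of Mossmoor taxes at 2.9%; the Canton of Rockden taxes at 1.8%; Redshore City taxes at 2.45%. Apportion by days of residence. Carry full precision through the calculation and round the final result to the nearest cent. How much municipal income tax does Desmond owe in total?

The Borough of Mossmoor, 1 Jan – 30 Jun 2029: 181 days → €233,000 × 2.9% × 181/365 = €3,350.7315
The Canton of Rockden, 1 Jul – 25 Oct 2029: 117 days → €233,000 × 1.8% × 117/365 = €1,344.3781
Redshore City, 26 Oct – 31 Dec 2029: 67 days → €233,000 × 2.45% × 67/365 = €1,047.8616
Total = €5,742.9712

€5,742.97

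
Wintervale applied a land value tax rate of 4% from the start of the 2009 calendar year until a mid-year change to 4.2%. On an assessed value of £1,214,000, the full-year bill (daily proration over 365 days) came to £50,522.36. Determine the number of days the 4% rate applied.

70 days

Let d = days at the first rate; then 365 − d days at the second rate.
£1,214,000 × [4%·d + 4.2%·(365−d)] / 365 = £50,522.36
Solving gives d = 70, so the new rate took effect on 12 March 2009.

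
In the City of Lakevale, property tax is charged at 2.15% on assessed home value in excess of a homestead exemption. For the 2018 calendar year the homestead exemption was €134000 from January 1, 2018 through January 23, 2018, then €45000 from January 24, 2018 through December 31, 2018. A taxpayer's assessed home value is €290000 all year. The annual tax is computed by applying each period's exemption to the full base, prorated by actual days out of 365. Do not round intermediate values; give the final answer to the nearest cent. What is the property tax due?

January 1 – January 23, 2018: 23 days, exemption €134000 → (€290000 − €134000) × 2.15% × 23/365 = €211.3479
January 24 – December 31, 2018: 342 days, exemption €45000 → (€290000 − €45000) × 2.15% × 342/365 = €4935.5753
Total = €5146.9233

€5146.92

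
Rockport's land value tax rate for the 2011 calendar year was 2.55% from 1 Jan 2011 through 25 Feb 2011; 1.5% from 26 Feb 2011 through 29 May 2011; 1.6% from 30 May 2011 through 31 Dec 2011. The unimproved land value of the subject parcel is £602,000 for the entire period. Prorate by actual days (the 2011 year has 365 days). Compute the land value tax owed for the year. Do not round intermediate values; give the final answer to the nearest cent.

1 Jan – 25 Feb 2011: 56 days at 2.55% → £602,000 × 2.55% × 56/365 = £2,355.2219
26 Feb – 29 May 2011: 93 days at 1.5% → £602,000 × 1.5% × 93/365 = £2,300.7945
30 May – 31 Dec 2011: 216 days at 1.6% → £602,000 × 1.6% × 216/365 = £5,700.0329
Total = £10,356.0493

£10,356.05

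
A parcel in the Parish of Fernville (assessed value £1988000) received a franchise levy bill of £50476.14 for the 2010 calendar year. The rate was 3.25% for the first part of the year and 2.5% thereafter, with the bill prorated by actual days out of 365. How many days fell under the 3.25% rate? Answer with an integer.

Let d = days at the first rate; then 365 − d days at the second rate.
£1988000 × [3.25%·d + 2.5%·(365−d)] / 365 = £50476.14
Solving gives d = 19, so the new rate took effect on 20 January 2010.

19 days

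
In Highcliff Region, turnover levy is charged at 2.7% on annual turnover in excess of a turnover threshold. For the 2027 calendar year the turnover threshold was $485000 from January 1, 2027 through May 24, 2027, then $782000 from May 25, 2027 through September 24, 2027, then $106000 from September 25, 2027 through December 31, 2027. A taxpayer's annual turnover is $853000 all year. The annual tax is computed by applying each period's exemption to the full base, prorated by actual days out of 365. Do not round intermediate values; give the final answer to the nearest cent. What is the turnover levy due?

January 1 – May 24, 2027: 144 days, exemption $485000 → ($853000 − $485000) × 2.7% × 144/365 = $3919.9562
May 25 – September 24, 2027: 123 days, exemption $782000 → ($853000 − $782000) × 2.7% × 123/365 = $646.0027
September 25 – December 31, 2027: 98 days, exemption $106000 → ($853000 − $106000) × 2.7% × 98/365 = $5415.2384
Total = $9981.1973

$9981.20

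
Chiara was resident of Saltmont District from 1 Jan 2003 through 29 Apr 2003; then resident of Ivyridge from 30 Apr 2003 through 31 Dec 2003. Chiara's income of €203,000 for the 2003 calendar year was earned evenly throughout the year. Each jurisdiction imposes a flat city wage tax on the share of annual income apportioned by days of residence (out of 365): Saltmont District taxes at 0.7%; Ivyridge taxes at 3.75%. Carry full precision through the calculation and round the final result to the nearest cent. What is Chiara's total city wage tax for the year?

€5,593.90

Saltmont District, 1 Jan – 29 Apr 2003: 119 days → €203,000 × 0.7% × 119/365 = €463.2849
Ivyridge, 30 Apr – 31 Dec 2003: 246 days → €203,000 × 3.75% × 246/365 = €5,130.6164
Total = €5,593.9014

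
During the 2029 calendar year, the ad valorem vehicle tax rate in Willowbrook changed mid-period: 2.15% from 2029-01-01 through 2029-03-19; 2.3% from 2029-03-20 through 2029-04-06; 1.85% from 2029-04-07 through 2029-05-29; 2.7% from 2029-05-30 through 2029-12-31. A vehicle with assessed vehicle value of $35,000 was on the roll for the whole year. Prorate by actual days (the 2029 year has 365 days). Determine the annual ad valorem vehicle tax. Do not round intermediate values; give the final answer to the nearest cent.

2029-01-01 to 2029-03-19: 78 days at 2.15% → $35,000 × 2.15% × 78/365 = $160.8082
2029-03-20 to 2029-04-06: 18 days at 2.3% → $35,000 × 2.3% × 18/365 = $39.6986
2029-04-07 to 2029-05-29: 53 days at 1.85% → $35,000 × 1.85% × 53/365 = $94.0205
2029-05-30 to 2029-12-31: 216 days at 2.7% → $35,000 × 2.7% × 216/365 = $559.2329
Total = $853.7603

$853.76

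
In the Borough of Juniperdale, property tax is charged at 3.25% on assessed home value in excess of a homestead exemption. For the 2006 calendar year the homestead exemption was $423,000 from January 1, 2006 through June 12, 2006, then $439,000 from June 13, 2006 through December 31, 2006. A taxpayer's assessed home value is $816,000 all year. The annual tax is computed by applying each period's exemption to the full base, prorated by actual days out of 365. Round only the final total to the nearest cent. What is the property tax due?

January 1 – June 12, 2006: 163 days, exemption $423,000 → ($816,000 − $423,000) × 3.25% × 163/365 = $5,703.8836
June 13 – December 31, 2006: 202 days, exemption $439,000 → ($816,000 − $439,000) × 3.25% × 202/365 = $6,780.8356
Total = $12,484.7192

$12,484.72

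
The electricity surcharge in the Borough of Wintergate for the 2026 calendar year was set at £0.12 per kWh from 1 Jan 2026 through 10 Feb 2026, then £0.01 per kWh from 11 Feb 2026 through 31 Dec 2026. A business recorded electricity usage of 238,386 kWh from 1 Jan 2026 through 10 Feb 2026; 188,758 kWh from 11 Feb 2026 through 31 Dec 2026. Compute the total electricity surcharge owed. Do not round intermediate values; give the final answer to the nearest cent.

£30,493.90

1 Jan – 10 Feb 2026: 238,386 kWh at £0.12/kWh → £28,606.32
11 Feb – 31 Dec 2026: 188,758 kWh at £0.01/kWh → £1,887.58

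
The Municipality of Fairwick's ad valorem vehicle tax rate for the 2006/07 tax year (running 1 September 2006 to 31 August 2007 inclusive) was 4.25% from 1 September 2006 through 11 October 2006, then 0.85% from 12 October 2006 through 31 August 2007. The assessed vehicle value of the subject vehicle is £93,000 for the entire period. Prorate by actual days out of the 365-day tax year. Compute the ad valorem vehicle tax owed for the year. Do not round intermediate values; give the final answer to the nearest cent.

1 September – 11 October 2006: 41 days at 4.25% → £93,000 × 4.25% × 41/365 = £443.9795
12 October 2006 – 31 August 2007: 324 days at 0.85% → £93,000 × 0.85% × 324/365 = £701.7041
Total = £1,145.6836

£1,145.68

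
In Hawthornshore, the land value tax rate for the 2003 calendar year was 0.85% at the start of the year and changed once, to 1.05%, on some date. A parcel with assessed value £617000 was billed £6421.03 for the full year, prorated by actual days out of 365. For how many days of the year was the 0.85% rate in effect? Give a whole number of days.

17 days

Let d = days at the first rate; then 365 − d days at the second rate.
£617000 × [0.85%·d + 1.05%·(365−d)] / 365 = £6421.03
Solving gives d = 17, so the new rate took effect on 18 Jan 2003.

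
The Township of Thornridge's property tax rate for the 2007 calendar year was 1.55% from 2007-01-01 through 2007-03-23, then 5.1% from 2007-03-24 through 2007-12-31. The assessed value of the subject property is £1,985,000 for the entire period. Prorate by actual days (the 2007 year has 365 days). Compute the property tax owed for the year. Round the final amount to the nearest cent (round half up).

£85,403.95

2007-01-01 to 2007-03-23: 82 days at 1.55% → £1,985,000 × 1.55% × 82/365 = £6,912.1507
2007-03-24 to 2007-12-31: 283 days at 5.1% → £1,985,000 × 5.1% × 283/365 = £78,491.7945
Total = £85,403.9452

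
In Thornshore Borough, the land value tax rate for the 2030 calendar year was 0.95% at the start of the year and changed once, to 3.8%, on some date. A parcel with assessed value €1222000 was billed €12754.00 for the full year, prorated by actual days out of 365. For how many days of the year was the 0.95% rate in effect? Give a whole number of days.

353 days

Let d = days at the first rate; then 365 − d days at the second rate.
€1222000 × [0.95%·d + 3.8%·(365−d)] / 365 = €12754.00
Solving gives d = 353, so the new rate took effect on 20 Dec 2030.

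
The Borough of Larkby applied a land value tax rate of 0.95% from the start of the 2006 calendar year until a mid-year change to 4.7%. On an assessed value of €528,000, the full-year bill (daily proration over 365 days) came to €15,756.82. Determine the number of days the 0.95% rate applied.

Let d = days at the first rate; then 365 − d days at the second rate.
€528,000 × [0.95%·d + 4.7%·(365−d)] / 365 = €15,756.82
Solving gives d = 167, so the new rate took effect on 17 June 2006.

167 days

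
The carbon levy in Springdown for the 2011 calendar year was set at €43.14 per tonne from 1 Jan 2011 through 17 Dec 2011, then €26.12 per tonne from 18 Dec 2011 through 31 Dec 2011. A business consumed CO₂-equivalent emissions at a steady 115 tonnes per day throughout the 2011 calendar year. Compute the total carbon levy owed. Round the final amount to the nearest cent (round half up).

€1,783,399.30

1 Jan – 17 Dec 2011: 351 days × 115 tonnes/day = 40,365 tonnes at €43.14/tonne → €1,741,346.10
18 Dec – 31 Dec 2011: 14 days × 115 tonnes/day = 1,610 tonnes at €26.12/tonne → €42,053.20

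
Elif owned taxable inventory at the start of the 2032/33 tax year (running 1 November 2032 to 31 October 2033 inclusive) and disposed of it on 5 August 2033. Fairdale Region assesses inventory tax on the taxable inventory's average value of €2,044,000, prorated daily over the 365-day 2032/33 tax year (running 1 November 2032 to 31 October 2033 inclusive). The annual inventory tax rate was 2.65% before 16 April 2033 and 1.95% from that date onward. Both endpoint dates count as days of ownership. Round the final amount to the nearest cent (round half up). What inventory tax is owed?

1 November 2032 – 15 April 2033: 166 days at 2.65% → €2,044,000 × 2.65% × 166/365 = €24,634.4000
16 April – 5 August 2033: 112 days at 1.95% → €2,044,000 × 1.95% × 112/365 = €12,230.4000
Total = €36,864.8000

€36,864.80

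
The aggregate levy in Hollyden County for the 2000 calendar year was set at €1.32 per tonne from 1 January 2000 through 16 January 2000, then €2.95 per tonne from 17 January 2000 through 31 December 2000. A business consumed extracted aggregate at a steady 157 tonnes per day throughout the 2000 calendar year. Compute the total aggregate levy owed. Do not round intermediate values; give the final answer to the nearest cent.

1 January – 16 January 2000: 16 days × 157 tonnes/day = 2,512 tonnes at €1.32/tonne → €3315.84
17 January – 31 December 2000: 350 days × 157 tonnes/day = 54,950 tonnes at €2.95/tonne → €162102.50

€165418.34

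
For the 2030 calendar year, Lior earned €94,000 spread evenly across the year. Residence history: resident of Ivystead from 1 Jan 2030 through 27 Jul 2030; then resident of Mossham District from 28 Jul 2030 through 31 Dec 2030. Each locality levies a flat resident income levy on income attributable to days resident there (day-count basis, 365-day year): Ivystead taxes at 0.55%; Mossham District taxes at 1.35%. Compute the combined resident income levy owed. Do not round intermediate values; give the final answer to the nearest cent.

€840.46

Ivystead, 1 Jan – 27 Jul 2030: 208 days → €94,000 × 0.55% × 208/365 = €294.6192
Mossham District, 28 Jul – 31 Dec 2030: 157 days → €94,000 × 1.35% × 157/365 = €545.8438
Total = €840.4630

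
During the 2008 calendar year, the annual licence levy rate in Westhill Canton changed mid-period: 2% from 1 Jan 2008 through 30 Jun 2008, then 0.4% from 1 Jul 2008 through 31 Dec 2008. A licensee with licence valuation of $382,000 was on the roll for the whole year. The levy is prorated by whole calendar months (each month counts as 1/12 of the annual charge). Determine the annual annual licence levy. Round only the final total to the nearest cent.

$4,584.00

1 Jan – 30 Jun 2008: 6 months at 2% → $382,000 × 2% × 6/12 = $3,820.0000
1 Jul – 31 Dec 2008: 6 months at 0.4% → $382,000 × 0.4% × 6/12 = $764.0000
Total = $4,584.0000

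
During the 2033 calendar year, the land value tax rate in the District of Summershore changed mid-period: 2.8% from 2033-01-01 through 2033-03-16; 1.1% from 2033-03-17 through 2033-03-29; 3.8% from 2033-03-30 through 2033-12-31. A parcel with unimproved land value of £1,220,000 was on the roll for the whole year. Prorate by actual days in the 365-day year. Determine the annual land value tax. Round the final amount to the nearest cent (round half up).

£42,679.95

2033-01-01 to 2033-03-16: 75 days at 2.8% → £1,220,000 × 2.8% × 75/365 = £7,019.1781
2033-03-17 to 2033-03-29: 13 days at 1.1% → £1,220,000 × 1.1% × 13/365 = £477.9726
2033-03-30 to 2033-12-31: 277 days at 3.8% → £1,220,000 × 3.8% × 277/365 = £35,182.7945
Total = £42,679.9452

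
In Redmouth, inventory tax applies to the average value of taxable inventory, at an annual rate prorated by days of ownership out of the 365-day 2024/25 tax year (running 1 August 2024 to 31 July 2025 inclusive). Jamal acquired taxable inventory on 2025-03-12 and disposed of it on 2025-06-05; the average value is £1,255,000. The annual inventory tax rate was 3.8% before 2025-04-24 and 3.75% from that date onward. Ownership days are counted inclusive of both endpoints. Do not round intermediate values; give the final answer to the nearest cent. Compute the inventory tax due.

2025-03-12 to 2025-04-23: 43 days at 3.8% → £1,255,000 × 3.8% × 43/365 = £5,618.2740
2025-04-24 to 2025-06-05: 43 days at 3.75% → £1,255,000 × 3.75% × 43/365 = £5,544.3493
Total = £11,162.6233

£11,162.62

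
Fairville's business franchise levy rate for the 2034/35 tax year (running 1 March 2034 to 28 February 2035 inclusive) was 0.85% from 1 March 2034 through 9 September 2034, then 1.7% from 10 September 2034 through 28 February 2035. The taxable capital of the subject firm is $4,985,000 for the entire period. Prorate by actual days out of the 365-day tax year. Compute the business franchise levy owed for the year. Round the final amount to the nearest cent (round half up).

1 March – 9 September 2034: 193 days at 0.85% → $4,985,000 × 0.85% × 193/365 = $22,405.1849
10 September 2034 – 28 February 2035: 172 days at 1.7% → $4,985,000 × 1.7% × 172/365 = $39,934.6301
Total = $62,339.8151

$62,339.82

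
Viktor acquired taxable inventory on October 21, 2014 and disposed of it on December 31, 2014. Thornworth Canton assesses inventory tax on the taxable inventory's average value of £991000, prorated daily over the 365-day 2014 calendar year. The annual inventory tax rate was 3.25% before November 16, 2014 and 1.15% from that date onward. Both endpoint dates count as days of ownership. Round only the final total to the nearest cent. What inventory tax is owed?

October 21 – November 15, 2014: 26 days at 3.25% → £991000 × 3.25% × 26/365 = £2294.2329
November 16 – December 31, 2014: 46 days at 1.15% → £991000 × 1.15% × 46/365 = £1436.2712
Total = £3730.5041

£3730.50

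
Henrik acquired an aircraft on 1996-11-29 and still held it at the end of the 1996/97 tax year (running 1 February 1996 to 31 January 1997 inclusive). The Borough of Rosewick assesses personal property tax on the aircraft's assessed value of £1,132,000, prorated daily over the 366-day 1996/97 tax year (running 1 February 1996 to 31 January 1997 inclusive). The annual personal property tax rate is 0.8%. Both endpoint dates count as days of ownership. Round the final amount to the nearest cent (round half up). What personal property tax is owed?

Days held (1996-11-29 to 1997-01-31): 64 out of 366
Tax = £1,132,000 × 0.8% × 64/366 = £1,583.5628

£1,583.56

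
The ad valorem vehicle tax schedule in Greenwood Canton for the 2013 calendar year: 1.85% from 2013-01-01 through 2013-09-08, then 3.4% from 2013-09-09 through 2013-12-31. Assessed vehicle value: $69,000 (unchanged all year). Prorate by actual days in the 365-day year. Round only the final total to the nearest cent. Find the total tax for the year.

2013-01-01 to 2013-09-08: 251 days at 1.85% → $69,000 × 1.85% × 251/365 = $877.8123
2013-09-09 to 2013-12-31: 114 days at 3.4% → $69,000 × 3.4% × 114/365 = $732.7233
Total = $1,610.5356

$1,610.54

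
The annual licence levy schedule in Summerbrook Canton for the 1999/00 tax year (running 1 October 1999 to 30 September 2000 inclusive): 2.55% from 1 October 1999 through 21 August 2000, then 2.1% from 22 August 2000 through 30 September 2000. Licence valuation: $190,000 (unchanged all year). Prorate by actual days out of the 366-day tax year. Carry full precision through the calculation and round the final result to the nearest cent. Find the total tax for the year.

$4,751.56

1 October 1999 – 21 August 2000: 326 days at 2.55% → $190,000 × 2.55% × 326/366 = $4,315.4918
22 August – 30 September 2000: 40 days at 2.1% → $190,000 × 2.1% × 40/366 = $436.0656
Total = $4,751.5574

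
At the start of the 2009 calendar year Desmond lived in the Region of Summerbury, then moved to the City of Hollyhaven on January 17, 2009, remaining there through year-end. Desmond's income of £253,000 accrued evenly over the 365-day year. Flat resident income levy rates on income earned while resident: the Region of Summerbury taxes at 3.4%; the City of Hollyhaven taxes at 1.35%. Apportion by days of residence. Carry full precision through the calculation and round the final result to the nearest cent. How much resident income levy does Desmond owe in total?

The Region of Summerbury, January 1 – January 16, 2009: 16 days → £253,000 × 3.4% × 16/365 = £377.0740
The City of Hollyhaven, January 17 – December 31, 2009: 349 days → £253,000 × 1.35% × 349/365 = £3,265.7795
Total = £3,642.8534

£3,642.85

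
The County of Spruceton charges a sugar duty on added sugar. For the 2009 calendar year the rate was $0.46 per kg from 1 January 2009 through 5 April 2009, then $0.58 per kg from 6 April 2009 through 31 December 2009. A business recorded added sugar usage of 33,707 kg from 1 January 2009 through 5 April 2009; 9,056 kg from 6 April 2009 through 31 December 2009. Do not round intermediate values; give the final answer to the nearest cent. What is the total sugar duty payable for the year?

$20757.70

1 January – 5 April 2009: 33,707 kg at $0.46/kg → $15505.22
6 April – 31 December 2009: 9,056 kg at $0.58/kg → $5252.48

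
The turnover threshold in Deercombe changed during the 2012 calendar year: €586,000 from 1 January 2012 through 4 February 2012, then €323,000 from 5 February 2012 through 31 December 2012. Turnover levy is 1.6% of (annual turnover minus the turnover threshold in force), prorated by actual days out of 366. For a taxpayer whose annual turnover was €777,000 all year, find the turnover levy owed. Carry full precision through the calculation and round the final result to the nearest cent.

1 January – 4 February 2012: 35 days, exemption €586,000 → (€777,000 − €586,000) × 1.6% × 35/366 = €292.2404
5 February – 31 December 2012: 331 days, exemption €323,000 → (€777,000 − €323,000) × 1.6% × 331/366 = €6,569.3552
Total = €6,861.5956

€6,861.60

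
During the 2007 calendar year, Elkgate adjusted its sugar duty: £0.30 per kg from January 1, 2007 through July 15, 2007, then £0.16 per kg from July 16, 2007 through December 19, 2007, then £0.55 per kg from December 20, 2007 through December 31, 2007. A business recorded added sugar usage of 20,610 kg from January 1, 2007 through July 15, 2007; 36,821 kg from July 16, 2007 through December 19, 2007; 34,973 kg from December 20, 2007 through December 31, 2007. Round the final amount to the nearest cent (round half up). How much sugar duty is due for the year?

January 1 – July 15, 2007: 20,610 kg at £0.30/kg → £6,183.00
July 16 – December 19, 2007: 36,821 kg at £0.16/kg → £5,891.36
December 20 – December 31, 2007: 34,973 kg at £0.55/kg → £19,235.15

£31,309.51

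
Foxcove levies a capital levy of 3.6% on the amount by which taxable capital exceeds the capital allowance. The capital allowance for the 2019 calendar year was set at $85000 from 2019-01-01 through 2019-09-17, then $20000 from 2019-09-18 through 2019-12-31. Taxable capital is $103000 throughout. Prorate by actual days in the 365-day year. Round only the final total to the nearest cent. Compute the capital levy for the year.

2019-01-01 to 2019-09-17: 260 days, exemption $85000 → ($103000 − $85000) × 3.6% × 260/365 = $461.5890
2019-09-18 to 2019-12-31: 105 days, exemption $20000 → ($103000 − $20000) × 3.6% × 105/365 = $859.5616
Total = $1321.1507

$1321.15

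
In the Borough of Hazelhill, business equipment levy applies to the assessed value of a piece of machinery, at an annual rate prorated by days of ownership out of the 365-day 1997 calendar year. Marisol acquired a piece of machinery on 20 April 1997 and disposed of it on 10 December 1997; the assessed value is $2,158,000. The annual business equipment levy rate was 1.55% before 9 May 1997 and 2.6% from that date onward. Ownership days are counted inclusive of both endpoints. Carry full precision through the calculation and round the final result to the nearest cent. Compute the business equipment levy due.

20 April – 8 May 1997: 19 days at 1.55% → $2,158,000 × 1.55% × 19/365 = $1,741.1808
9 May – 10 December 1997: 216 days at 2.6% → $2,158,000 × 2.6% × 216/365 = $33,203.6384
Total = $34,944.8192

$34,944.82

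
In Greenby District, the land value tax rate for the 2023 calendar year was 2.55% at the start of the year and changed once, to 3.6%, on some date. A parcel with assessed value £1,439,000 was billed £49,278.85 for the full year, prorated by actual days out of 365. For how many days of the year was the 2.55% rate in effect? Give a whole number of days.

Let d = days at the first rate; then 365 − d days at the second rate.
£1,439,000 × [2.55%·d + 3.6%·(365−d)] / 365 = £49,278.85
Solving gives d = 61, so the new rate took effect on March 3, 2023.

61 days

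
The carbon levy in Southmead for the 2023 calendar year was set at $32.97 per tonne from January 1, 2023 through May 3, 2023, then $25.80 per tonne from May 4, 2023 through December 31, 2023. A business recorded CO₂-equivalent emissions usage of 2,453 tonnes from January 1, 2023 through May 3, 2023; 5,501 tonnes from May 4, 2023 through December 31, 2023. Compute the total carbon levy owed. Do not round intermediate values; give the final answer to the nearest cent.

January 1 – May 3, 2023: 2,453 tonnes at $32.97/tonne → $80,875.41
May 4 – December 31, 2023: 5,501 tonnes at $25.80/tonne → $141,925.80

$222,801.21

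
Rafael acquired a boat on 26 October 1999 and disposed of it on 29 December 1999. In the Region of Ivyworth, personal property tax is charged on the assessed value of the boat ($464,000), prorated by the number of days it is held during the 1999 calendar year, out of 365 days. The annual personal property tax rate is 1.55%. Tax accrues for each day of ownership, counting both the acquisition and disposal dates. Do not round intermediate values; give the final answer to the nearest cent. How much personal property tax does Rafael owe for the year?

Days held (26 October – 29 December 1999): 65 out of 365
Tax = $464,000 × 1.55% × 65/365 = $1,280.7671

$1,280.77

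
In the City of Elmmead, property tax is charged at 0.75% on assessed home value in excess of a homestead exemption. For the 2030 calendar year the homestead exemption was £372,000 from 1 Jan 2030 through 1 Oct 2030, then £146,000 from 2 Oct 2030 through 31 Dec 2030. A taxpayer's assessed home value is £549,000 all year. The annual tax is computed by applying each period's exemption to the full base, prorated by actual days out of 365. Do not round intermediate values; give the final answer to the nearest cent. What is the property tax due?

£1,750.09

1 Jan – 1 Oct 2030: 274 days, exemption £372,000 → (£549,000 − £372,000) × 0.75% × 274/365 = £996.5342
2 Oct – 31 Dec 2030: 91 days, exemption £146,000 → (£549,000 − £146,000) × 0.75% × 91/365 = £753.5548
Total = £1,750.0890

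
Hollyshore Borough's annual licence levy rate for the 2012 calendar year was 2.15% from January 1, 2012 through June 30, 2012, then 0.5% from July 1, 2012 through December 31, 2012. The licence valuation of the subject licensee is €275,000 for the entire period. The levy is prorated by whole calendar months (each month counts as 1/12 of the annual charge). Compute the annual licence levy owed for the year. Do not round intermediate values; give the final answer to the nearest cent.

January 1 – June 30, 2012: 6 months at 2.15% → €275,000 × 2.15% × 6/12 = €2,956.2500
July 1 – December 31, 2012: 6 months at 0.5% → €275,000 × 0.5% × 6/12 = €687.5000
Total = €3,643.7500

€3,643.75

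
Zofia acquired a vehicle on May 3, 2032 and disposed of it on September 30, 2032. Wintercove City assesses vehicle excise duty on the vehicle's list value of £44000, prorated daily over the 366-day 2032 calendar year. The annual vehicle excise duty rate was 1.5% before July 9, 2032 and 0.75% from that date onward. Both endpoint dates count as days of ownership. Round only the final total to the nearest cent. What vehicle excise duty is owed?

£196.56

May 3 – July 8, 2032: 67 days at 1.5% → £44000 × 1.5% × 67/366 = £120.8197
July 9 – September 30, 2032: 84 days at 0.75% → £44000 × 0.75% × 84/366 = £75.7377
Total = £196.5574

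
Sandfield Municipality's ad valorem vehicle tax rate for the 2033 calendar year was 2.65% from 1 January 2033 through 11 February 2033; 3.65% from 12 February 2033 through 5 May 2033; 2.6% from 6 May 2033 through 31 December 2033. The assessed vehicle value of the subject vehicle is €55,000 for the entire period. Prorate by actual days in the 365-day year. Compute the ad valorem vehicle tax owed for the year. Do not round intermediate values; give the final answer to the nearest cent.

1 January – 11 February 2033: 42 days at 2.65% → €55,000 × 2.65% × 42/365 = €167.7123
12 February – 5 May 2033: 83 days at 3.65% → €55,000 × 3.65% × 83/365 = €456.5000
6 May – 31 December 2033: 240 days at 2.6% → €55,000 × 2.6% × 240/365 = €940.2740
Total = €1,564.4863

€1,564.49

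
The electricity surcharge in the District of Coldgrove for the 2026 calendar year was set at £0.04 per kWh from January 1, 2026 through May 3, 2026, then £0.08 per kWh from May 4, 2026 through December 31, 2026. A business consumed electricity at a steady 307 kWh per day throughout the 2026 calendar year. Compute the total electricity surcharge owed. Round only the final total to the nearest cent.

January 1 – May 3, 2026: 123 days × 307 kWh/day = 37,761 kWh at £0.04/kWh → £1,510.44
May 4 – December 31, 2026: 242 days × 307 kWh/day = 74,294 kWh at £0.08/kWh → £5,943.52

£7,453.96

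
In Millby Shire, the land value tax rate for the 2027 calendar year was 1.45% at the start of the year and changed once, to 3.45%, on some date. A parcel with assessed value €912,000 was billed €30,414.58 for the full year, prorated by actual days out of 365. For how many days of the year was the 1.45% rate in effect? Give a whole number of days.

21 days

Let d = days at the first rate; then 365 − d days at the second rate.
€912,000 × [1.45%·d + 3.45%·(365−d)] / 365 = €30,414.58
Solving gives d = 21, so the new rate took effect on 22 Jan 2027.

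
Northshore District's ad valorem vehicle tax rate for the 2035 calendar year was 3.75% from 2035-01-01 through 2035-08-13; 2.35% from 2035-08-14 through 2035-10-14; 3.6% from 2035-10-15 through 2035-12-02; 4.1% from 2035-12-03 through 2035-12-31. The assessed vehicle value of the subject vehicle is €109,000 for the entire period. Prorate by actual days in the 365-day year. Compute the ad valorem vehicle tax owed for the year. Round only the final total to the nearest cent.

€3,836.65

2035-01-01 to 2035-08-13: 225 days at 3.75% → €109,000 × 3.75% × 225/365 = €2,519.6918
2035-08-14 to 2035-10-14: 62 days at 2.35% → €109,000 × 2.35% × 62/365 = €435.1041
2035-10-15 to 2035-12-02: 49 days at 3.6% → €109,000 × 3.6% × 49/365 = €526.7836
2035-12-03 to 2035-12-31: 29 days at 4.1% → €109,000 × 4.1% × 29/365 = €355.0712
Total = €3,836.6507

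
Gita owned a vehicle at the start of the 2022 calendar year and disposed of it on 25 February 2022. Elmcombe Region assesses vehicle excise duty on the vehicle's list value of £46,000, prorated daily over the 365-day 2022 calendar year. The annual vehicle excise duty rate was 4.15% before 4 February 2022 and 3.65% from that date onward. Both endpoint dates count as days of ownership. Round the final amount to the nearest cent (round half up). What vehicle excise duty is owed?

£279.02

1 January – 3 February 2022: 34 days at 4.15% → £46,000 × 4.15% × 34/365 = £177.8247
4 February – 25 February 2022: 22 days at 3.65% → £46,000 × 3.65% × 22/365 = £101.2000
Total = £279.0247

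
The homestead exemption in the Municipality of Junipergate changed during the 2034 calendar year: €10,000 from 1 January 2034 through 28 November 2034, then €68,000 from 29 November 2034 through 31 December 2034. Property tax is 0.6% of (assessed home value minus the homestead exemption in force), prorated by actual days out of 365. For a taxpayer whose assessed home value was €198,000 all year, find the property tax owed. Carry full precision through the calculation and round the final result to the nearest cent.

1 January – 28 November 2034: 332 days, exemption €10,000 → (€198,000 − €10,000) × 0.6% × 332/365 = €1,026.0164
29 November – 31 December 2034: 33 days, exemption €68,000 → (€198,000 − €68,000) × 0.6% × 33/365 = €70.5205
Total = €1,096.5370

€1,096.54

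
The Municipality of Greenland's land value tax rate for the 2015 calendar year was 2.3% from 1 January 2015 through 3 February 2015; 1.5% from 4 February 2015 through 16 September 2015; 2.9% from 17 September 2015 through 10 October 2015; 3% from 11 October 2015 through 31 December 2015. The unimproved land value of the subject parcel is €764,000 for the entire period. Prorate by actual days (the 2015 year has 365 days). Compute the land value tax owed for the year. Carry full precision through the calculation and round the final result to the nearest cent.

€15,307.21

1 January – 3 February 2015: 34 days at 2.3% → €764,000 × 2.3% × 34/365 = €1,636.8438
4 February – 16 September 2015: 225 days at 1.5% → €764,000 × 1.5% × 225/365 = €7,064.3836
17 September – 10 October 2015: 24 days at 2.9% → €764,000 × 2.9% × 24/365 = €1,456.8329
11 October – 31 December 2015: 82 days at 3% → €764,000 × 3% × 82/365 = €5,149.1507
Total = €15,307.2110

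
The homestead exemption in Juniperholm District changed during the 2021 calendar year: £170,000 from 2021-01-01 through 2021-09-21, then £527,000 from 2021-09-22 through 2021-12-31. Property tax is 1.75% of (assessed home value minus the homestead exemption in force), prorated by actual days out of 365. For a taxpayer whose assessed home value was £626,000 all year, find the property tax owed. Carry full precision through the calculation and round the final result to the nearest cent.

£6,251.24

2021-01-01 to 2021-09-21: 264 days, exemption £170,000 → (£626,000 − £170,000) × 1.75% × 264/365 = £5,771.8356
2021-09-22 to 2021-12-31: 101 days, exemption £527,000 → (£626,000 − £527,000) × 1.75% × 101/365 = £479.4041
Total = £6,251.2397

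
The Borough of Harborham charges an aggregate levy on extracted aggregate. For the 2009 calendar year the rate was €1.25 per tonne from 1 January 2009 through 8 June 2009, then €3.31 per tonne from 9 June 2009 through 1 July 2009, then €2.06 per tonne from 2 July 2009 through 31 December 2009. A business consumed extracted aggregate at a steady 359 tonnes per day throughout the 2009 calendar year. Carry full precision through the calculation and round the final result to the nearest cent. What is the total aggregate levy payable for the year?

€234,017.74

1 January – 8 June 2009: 159 days × 359 tonnes/day = 57,081 tonnes at €1.25/tonne → €71,351.25
9 June – 1 July 2009: 23 days × 359 tonnes/day = 8,257 tonnes at €3.31/tonne → €27,330.67
2 July – 31 December 2009: 183 days × 359 tonnes/day = 65,697 tonnes at €2.06/tonne → €135,335.82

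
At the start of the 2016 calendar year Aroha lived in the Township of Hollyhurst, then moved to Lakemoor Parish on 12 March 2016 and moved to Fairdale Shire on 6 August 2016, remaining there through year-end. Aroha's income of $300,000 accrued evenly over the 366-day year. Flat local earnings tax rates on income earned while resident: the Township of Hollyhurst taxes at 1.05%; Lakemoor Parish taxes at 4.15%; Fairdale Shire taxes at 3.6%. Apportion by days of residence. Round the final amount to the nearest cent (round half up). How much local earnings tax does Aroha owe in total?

The Township of Hollyhurst, 1 January – 11 March 2016: 71 days → $300,000 × 1.05% × 71/366 = $611.0656
Lakemoor Parish, 12 March – 5 August 2016: 147 days → $300,000 × 4.15% × 147/366 = $5,000.4098
Fairdale Shire, 6 August – 31 December 2016: 148 days → $300,000 × 3.6% × 148/366 = $4,367.2131
Total = $9,978.6885

$9,978.69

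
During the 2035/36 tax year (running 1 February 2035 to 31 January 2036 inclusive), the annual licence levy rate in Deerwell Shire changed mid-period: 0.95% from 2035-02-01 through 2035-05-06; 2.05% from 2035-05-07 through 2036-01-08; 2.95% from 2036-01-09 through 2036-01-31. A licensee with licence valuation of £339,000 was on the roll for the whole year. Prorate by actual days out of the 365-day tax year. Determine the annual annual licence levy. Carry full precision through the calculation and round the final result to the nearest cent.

2035-02-01 to 2035-05-06: 95 days at 0.95% → £339,000 × 0.95% × 95/365 = £838.2123
2035-05-07 to 2036-01-08: 247 days at 2.05% → £339,000 × 2.05% × 247/365 = £4,702.8123
2036-01-09 to 2036-01-31: 23 days at 2.95% → £339,000 × 2.95% × 23/365 = £630.1685
Total = £6,171.1932

£6,171.19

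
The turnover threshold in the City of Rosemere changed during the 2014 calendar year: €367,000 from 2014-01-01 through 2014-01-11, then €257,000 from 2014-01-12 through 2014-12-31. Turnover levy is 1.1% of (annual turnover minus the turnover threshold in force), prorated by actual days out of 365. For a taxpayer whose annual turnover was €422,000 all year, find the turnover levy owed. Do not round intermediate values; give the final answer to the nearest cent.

2014-01-01 to 2014-01-11: 11 days, exemption €367,000 → (€422,000 − €367,000) × 1.1% × 11/365 = €18.2329
2014-01-12 to 2014-12-31: 354 days, exemption €257,000 → (€422,000 − €257,000) × 1.1% × 354/365 = €1,760.3014
Total = €1,778.5342

€1,778.53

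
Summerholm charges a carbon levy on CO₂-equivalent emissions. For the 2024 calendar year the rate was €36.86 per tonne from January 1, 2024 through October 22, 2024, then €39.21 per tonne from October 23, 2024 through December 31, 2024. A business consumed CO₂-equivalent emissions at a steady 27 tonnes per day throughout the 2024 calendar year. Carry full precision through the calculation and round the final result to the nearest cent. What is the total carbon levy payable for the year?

€368,692.02

January 1 – October 22, 2024: 296 days × 27 tonnes/day = 7,992 tonnes at €36.86/tonne → €294,585.12
October 23 – December 31, 2024: 70 days × 27 tonnes/day = 1,890 tonnes at €39.21/tonne → €74,106.90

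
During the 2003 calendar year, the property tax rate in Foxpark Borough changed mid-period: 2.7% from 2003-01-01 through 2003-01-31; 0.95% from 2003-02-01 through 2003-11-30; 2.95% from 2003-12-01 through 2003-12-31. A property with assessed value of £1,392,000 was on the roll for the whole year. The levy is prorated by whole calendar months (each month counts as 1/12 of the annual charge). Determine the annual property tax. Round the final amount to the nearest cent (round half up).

2003-01-01 to 2003-01-31: 1 month at 2.7% → £1,392,000 × 2.7% × 1/12 = £3,132.0000
2003-02-01 to 2003-11-30: 10 months at 0.95% → £1,392,000 × 0.95% × 10/12 = £11,020.0000
2003-12-01 to 2003-12-31: 1 month at 2.95% → £1,392,000 × 2.95% × 1/12 = £3,422.0000
Total = £17,574.0000

£17,574.00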